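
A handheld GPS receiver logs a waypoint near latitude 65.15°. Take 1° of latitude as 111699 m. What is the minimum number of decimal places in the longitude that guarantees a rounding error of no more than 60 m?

3

At 65.15° one degree of longitude covers 111699 × cos 65.15° ≈ 111699 × 0.4202 ≈ 46940.8 m.
N decimal places → at most half a unit in the last place, 0.5 × 10⁻ᴺ° = 46940.8/2 × 10⁻ᴺ m.
Need 0.5 × 46940.8 × 10⁻ᴺ ≤ 60 → 10⁻ᴺ ≤ 2.556e-03, so N ≥ 2.59.
So 3 decimal places suffice (23.5 m); 2 would allow up to 235 m.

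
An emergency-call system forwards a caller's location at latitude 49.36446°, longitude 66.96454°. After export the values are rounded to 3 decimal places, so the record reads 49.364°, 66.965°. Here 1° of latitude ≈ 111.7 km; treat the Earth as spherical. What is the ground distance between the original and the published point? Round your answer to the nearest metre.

61 metres

The latitude changed by +0.00046° and the longitude by -0.00046°.
North–south shift: 0.00046 × 111700 = 51.382 m.
E–W at 49.364°: -0.00046° × 111700 × cos 49.364° = -0.00046 × 111700 × 0.6513 ≈ -33.4626 m.
Distance: √(51.382² + 33.4626²) ≈ 61.3177 m.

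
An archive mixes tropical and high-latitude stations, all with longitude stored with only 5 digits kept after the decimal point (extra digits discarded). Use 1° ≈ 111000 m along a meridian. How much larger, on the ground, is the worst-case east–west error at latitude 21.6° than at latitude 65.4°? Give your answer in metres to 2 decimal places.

0.57 metres

Truncating at 5 decimal places can drop up to a full unit in the last place, so the longitude may be off by as much as 1e-05°.
Error at 21.6° = 1e-05° × 111000 × cos 21.6° ≈ 1.11 × 0.9298 = 1.0321 m.
Error at 65.4° = 1e-05° × 111000 × cos 65.4° ≈ 1.11 × 0.4163 = 0.46207 m.
So the lower-latitude error exceeds the higher by 1.0321 − 0.46207 = 0.56998 m.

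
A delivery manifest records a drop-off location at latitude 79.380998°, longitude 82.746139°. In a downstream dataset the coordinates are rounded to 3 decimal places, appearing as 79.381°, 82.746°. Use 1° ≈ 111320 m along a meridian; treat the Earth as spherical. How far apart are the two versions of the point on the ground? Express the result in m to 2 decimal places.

Δlat = 79.380998 − 79.381 = -0.000002°; Δlon = 82.746139 − 82.746 = +0.000139°.
N–S: -0.000002° × 111320 m/° = -0.22264 m.
E–W at 79.381°: 0.000139° × 111320 × cos 79.381° = 0.000139 × 111320 × 0.1843 ≈ 2.85141 m.
Combined displacement = (0.22264² + 2.85141²)^½ ≈ 2.86009 m.

2.86 m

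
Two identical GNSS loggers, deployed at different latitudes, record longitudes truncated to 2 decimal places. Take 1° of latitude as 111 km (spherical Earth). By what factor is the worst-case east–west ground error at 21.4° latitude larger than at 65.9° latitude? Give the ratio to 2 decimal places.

Truncating at 2 decimal places can drop up to a full unit in the last place, so the longitude may be off by as much as 0.01°.
At 21.4°: 0.01° × 111000 × cos 21.4° = 0.01 × 111000 × 0.9311 ≈ 1033.5 m.
At 65.9°: 0.01° × 111000 × cos 65.9° = 0.01 × 111000 × 0.4083 ≈ 453.25 m.
Ratio: 1033.5 / 453.25 = cos 21.4° / cos 65.9° ≈ 2.2802.

2.28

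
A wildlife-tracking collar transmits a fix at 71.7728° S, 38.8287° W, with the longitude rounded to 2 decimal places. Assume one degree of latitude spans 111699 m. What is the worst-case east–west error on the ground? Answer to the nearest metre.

175 metres

Rounding to 2 decimal places leaves the longitude within ±0.005° of the true value.
At latitude 71.7728° a degree of longitude spans 111699 m × cos 71.7728° = 111699 × 0.3128 ≈ 34937.9 m.
Maximum E–W displacement: 0.005 × 34937.9 = 174.689 m.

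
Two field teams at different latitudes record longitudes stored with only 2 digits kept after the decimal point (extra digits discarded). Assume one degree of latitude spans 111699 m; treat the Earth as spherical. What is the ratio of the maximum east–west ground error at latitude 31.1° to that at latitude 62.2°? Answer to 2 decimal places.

Truncating at 2 decimal places can drop up to a full unit in the last place, so the longitude may be off by as much as 0.01°.
Error at 31.1° = 0.01° × 111699 × cos 31.1° ≈ 1117 × 0.8563 = 956.44 m.
At 62.2°: 0.01° × 111699 × cos 62.2° = 0.01 × 111699 × 0.4664 ≈ 520.95 m.
Ratio: 956.44 / 520.95 = cos 31.1° / cos 62.2° ≈ 1.8360.

1.84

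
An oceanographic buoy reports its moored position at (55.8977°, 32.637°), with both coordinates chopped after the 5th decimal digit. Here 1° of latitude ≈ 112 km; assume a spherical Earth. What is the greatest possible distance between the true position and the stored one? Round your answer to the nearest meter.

Truncating at 5 decimal places can drop up to a full unit in the last place, so each coordinate may be off by as much as 1e-05°.
Latitude error → 1e-05 × 112000 = 1.12 m along the meridian.
E–W at 55.8977°: 1e-05° × 112000 × cos 55.8977° = 1e-05 × 112000 × 0.5607 ≈ 0.627953 m.
Combining orthogonally: (1.12² + 0.627953²)^½ ≈ 1.28403 m.

1 meters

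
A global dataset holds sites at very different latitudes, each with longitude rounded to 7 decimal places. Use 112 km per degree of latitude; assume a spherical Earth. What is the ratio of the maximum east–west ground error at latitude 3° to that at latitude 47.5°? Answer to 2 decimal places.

Rounding to 7 decimal places leaves the longitude within ±5e-08° of the true value.
Error at 3° = 5e-08° × 112000 × cos 3° ≈ 0.0056 × 0.9986 = 0.0055923 m.
At 47.5°: 5e-08° × 112000 × cos 47.5° = 5e-08 × 112000 × 0.6756 ≈ 0.0037833 m.
The ratio reduces to cos 3° / cos 47.5° = 0.9986/0.6756 ≈ 1.4782.

1.48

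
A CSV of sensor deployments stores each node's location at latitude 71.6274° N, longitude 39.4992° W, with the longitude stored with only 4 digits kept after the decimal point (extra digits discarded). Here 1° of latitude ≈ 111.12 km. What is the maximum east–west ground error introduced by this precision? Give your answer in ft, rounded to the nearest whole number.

11 ft

Truncating at 4 decimal places can drop up to a full unit in the last place, so the longitude may be off by as much as 0.0001°.
One degree of longitude at 71.6274° is 111120 × cos 71.6274° ≈ 111120 × 0.3152 = 35024.5 m.
So at most 0.0001° × 35024.5 ≈ 3.50245 m east–west.
In feet: 3.50245 m ÷ 0.3048 ≈ 11.491 ft.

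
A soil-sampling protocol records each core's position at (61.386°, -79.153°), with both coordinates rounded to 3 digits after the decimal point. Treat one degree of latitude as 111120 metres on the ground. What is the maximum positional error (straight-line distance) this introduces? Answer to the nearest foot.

202 feet

Rounding to 3 decimal places leaves each coordinate within ±0.0005° of the true value.
North–south component: 0.0005° × 111120 = 55.56 m.
Longitude error → 0.0005 × 111120 × cos 61.386° = 0.0005 × 111120 × 0.4789 ≈ 26.608 m.
Worst case both components are at the extreme and orthogonal: √(55.56² + 26.608²) ≈ 61.6028 m.
Converting: 61.6028 m × 3.2808 ft/m ≈ 202.11 ft.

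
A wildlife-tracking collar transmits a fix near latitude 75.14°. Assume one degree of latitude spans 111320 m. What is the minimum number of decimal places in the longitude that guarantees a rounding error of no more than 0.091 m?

6 decimal places

At 75.14° one degree of longitude covers 111320 × cos 75.14° ≈ 111320 × 0.2565 ≈ 28548.9 m.
N decimal places → at most half a unit in the last place, 0.5 × 10⁻ᴺ° = 28548.9/2 × 10⁻ᴺ m.
Need 0.5 × 28548.9 × 10⁻ᴺ ≤ 0.091 → 10⁻ᴺ ≤ 6.375e-06, so N ≥ 5.20.
At 5 places the error can reach 0.143 m, but 6 places keeps it to 0.0143 m.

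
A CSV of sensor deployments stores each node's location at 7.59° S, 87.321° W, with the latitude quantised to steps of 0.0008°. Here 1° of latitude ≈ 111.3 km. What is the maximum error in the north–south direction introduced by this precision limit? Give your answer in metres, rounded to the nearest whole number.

With a 0.0008° grid the true value lies within half a step, ±0.0008°/2 = ±0.0004°, of the stored one.
So the N–S error is at most 0.0004 × 111300 = 44.52 m.

45 metres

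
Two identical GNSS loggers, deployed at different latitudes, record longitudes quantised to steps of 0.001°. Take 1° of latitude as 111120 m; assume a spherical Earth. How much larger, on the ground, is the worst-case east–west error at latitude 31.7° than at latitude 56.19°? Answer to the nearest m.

With a 0.001° grid the true value lies within half a step, ±0.001°/2 = ±0.0005°, of the stored one.
At 31.7°: 0.0005° × 111120 × cos 31.7° = 0.0005 × 111120 × 0.8508 ≈ 47.271 m.
At 56.19°: 0.0005° × 111120 × cos 56.19° = 0.0005 × 111120 × 0.5564 ≈ 30.916 m.
Difference: 47.271 − 30.916 = 16.355 m.

16 m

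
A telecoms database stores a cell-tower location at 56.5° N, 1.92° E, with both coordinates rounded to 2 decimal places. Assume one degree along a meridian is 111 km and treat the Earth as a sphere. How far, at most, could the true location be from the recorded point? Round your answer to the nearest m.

634 m

Rounding to 2 decimal places leaves each coordinate within ±0.005° of the true value.
N–S: 0.005° × 111000 m/° = 555 m.
E–W at 56.5°: 0.005° × 111000 × cos 56.5° = 0.005 × 111000 × 0.5519 ≈ 306.325 m.
Combining orthogonally: (555² + 306.325²)^½ ≈ 633.924 m.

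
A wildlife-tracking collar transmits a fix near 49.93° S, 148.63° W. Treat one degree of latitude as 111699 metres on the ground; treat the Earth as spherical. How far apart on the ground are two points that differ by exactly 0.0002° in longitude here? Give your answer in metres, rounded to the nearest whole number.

14 metres

At 49.93° a degree of longitude is 111699 × cos 49.93° ≈ 71903.2 m, so 0.0002° corresponds to 14.3806 m.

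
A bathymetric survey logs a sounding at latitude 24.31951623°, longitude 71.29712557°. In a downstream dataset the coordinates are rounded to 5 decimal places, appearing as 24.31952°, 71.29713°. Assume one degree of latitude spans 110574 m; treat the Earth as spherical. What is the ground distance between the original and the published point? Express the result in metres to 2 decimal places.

The latitude changed by -0.00000377° and the longitude by -0.00000443°.
N–S: -0.00000377° × 110574 m/° = -0.416864 m.
E–W at 24.3195°: -0.00000443° × 110574 × cos 24.3195° = -0.00000443 × 110574 × 0.9113 ≈ -0.446376 m.
Combined displacement = (0.416864² + 0.446376²)^½ ≈ 0.610759 m.

0.61 metres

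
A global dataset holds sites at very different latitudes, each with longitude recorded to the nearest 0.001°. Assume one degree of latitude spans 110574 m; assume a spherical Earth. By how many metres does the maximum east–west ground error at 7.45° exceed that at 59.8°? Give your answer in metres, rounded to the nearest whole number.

27 metres

Rounding to 3 decimal places leaves the longitude within ±0.0005° of the true value.
At 7.45°: 0.0005° × 110574 × cos 7.45° = 0.0005 × 110574 × 0.9916 ≈ 54.82 m.
At 59.8°: 0.0005° × 110574 × cos 59.8° = 0.0005 × 110574 × 0.5030 ≈ 27.81 m.
So the lower-latitude error exceeds the higher by 54.82 − 27.81 = 27.01 m.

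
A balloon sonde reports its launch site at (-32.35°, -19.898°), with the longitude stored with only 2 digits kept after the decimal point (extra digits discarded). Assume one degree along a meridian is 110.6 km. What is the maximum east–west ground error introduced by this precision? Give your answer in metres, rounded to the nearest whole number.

934 metres

Truncating at 2 decimal places can drop up to a full unit in the last place, so the longitude may be off by as much as 0.01°.
Parallels shrink by cos φ, so at 32.35° a degree of longitude is 110600 × 0.8448 ≈ 93434.3 m.
East–west error: 0.01° × 93434.3 m/° ≈ 934.343 m.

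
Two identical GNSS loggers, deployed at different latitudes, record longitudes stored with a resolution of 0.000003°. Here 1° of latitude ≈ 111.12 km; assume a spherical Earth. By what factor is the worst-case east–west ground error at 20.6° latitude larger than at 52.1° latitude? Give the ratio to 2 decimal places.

1.52

With a 0.000003° grid the true value lies within half a step, ±0.000003°/2 = ±1.5e-06°, of the stored one.
At 20.6°: 1.5e-06° × 111120 × cos 20.6° = 1.5e-06 × 111120 × 0.9361 ≈ 0.15602 m.
Error at 52.1° = 1.5e-06° × 111120 × cos 52.1° ≈ 0.16668 × 0.6143 = 0.10239 m.
The ratio reduces to cos 20.6° / cos 52.1° = 0.9361/0.6143 ≈ 1.5238.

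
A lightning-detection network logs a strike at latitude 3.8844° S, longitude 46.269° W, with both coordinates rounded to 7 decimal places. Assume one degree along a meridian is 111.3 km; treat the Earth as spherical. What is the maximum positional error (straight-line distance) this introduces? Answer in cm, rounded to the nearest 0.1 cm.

0.8 cm

Rounding to 7 decimal places leaves each coordinate within ±5e-08° of the true value.
Latitude error → 5e-08 × 111300 = 0.005565 m along the meridian.
E–W at 3.8844°: 5e-08° × 111300 × cos 3.8844° = 5e-08 × 111300 × 0.9977 ≈ 0.00555222 m.
Worst case both components are at the extreme and orthogonal: √(0.005565² + 0.00555222²) ≈ 0.00786106 m.
That is 0.00786106 m = 0.78611 cm.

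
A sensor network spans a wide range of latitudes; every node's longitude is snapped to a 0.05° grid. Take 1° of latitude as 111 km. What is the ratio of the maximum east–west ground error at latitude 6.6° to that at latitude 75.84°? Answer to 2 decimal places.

With a 0.05° grid the true value lies within half a step, ±0.05°/2 = ±0.025°, of the stored one.
Error at 6.6° = 0.025° × 111000 × cos 6.6° ≈ 2775 × 0.9934 = 2756.6 m.
At 75.84°: 0.025° × 111000 × cos 75.84° = 0.025 × 111000 × 0.2446 ≈ 678.85 m.
Ratio: 2756.6 / 678.85 = cos 6.6° / cos 75.84° ≈ 4.0607.

4.06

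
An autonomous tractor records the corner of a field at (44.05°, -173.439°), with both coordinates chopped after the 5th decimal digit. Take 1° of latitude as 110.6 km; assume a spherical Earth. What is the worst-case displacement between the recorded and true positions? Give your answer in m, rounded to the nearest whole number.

1 m

Truncating at 5 decimal places can drop up to a full unit in the last place, so each coordinate may be off by as much as 1e-05°.
N–S: 1e-05° × 110600 m/° = 1.106 m.
Longitude error → 1e-05 × 110600 × cos 44.05° = 1e-05 × 110600 × 0.7187 ≈ 0.794919 m.
Worst case both components are at the extreme and orthogonal: √(1.106² + 0.794919²) ≈ 1.36203 m.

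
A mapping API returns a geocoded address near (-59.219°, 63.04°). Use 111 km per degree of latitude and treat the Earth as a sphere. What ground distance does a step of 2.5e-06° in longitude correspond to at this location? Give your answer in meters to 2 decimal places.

0.14 meters

2.5e-06° of longitude at 59.219° is 2.5e-06 × 111000 × cos 59.219° ≈ 2.5e-06 × 56805.1 = 0.142013 m.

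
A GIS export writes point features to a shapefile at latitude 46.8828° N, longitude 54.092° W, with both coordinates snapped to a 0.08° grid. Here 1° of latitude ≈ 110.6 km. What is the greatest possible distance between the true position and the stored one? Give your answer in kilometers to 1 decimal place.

With a 0.08° grid the true value lies within half a step, ±0.08°/2 = ±0.04°, of the stored one.
Latitude error → 0.04 × 110600 = 4424 m along the meridian.
E–W at 46.8828°: 0.04° × 110600 × cos 46.8828° = 0.04 × 110600 × 0.6835 ≈ 3023.77 m.
Worst case both components are at the extreme and orthogonal: √(4424² + 3023.77²) ≈ 5358.64 m.
That is 5358.64 m = 5.3586 km.

5.4 kilometers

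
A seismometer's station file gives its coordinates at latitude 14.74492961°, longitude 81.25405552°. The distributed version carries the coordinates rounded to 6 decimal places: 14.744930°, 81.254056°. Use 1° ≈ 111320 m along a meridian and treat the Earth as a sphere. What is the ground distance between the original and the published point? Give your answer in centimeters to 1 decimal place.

Δlat = 14.74492961 − 14.744930 = -0.00000039°; Δlon = 81.25405552 − 81.254056 = -0.00000048°.
North–south shift: -0.00000039 × 111320 = -0.0434148 m.
East–west at this latitude: -0.00000048° × 111320 × cos 14.7449° ≈ -0.00000048 × 107654 = -0.051674 m.
Combined displacement = (0.0434148² + 0.051674²)^½ ≈ 0.0674911 m.
That is 0.0674911 m = 6.7491 cm.

6.7 centimeters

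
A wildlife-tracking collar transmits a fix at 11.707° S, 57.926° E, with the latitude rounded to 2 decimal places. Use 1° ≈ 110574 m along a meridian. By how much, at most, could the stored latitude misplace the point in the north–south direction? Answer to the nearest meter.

Rounding to 2 decimal places leaves the latitude within ±0.005° of the true value.
So the N–S error is at most 0.005 × 110574 = 552.87 m.

553 meters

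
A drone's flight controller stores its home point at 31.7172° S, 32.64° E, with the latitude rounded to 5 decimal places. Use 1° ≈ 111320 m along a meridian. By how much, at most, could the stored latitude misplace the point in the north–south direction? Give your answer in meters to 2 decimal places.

Rounding to 5 decimal places leaves the latitude within ±5e-06° of the true value.
Along the meridian that is 5e-06° × 111320 m/° = 0.5566 m.

0.56 meters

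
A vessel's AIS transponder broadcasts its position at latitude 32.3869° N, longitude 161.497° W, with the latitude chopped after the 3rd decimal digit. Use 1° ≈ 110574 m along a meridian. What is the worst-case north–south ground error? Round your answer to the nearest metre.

Truncating at 3 decimal places can drop up to a full unit in the last place, so the latitude may be off by as much as 0.001°.
Along the meridian that is 0.001° × 110574 m/° = 110.574 m.

111 metres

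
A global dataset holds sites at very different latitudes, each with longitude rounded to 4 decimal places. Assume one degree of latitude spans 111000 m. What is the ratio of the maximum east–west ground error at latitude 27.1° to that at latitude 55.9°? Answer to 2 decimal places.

Rounding to 4 decimal places leaves the longitude within ±5e-05° of the true value.
At 27.1°: 5e-05° × 111000 × cos 27.1° = 5e-05 × 111000 × 0.8902 ≈ 4.9407 m.
Error at 55.9° = 5e-05° × 111000 × cos 55.9° ≈ 5.55 × 0.5606 = 3.1115 m.
Ratio: 4.9407 / 3.1115 = cos 27.1° / cos 55.9° ≈ 1.5879.

1.59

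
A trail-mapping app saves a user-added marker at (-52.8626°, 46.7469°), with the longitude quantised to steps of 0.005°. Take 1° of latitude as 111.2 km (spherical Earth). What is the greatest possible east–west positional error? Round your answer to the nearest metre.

168 metres

With a 0.005° grid the true value lies within half a step, ±0.005°/2 = ±0.0025°, of the stored one.
Parallels shrink by cos φ, so at 52.8626° a degree of longitude is 111200 × 0.6037 ≈ 67134.6 m.
Maximum E–W displacement: 0.0025 × 67134.6 = 167.837 m.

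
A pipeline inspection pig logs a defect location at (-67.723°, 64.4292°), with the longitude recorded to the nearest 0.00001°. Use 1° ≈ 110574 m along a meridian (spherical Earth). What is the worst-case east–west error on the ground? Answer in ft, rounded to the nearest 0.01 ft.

0.69 ft

Rounding to 5 decimal places leaves the longitude within ±5e-06° of the true value.
At latitude 67.723° a degree of longitude spans 110574 m × cos 67.723° = 110574 × 0.3791 ≈ 41916.9 m.
East–west error: 5e-06° × 41916.9 m/° ≈ 0.209585 m.
In feet: 0.209585 m ÷ 0.3048 ≈ 0.68761 ft.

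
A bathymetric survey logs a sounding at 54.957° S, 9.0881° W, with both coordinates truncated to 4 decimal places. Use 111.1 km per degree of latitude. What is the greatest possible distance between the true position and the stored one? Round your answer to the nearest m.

Truncating at 4 decimal places can drop up to a full unit in the last place, so each coordinate may be off by as much as 0.0001°.
North–south component: 0.0001° × 111100 = 11.11 m.
East–west component at 54.957°: 0.0001° × 111100 × cos 54.957° ≈ 0.0001 × 63792.6 ≈ 6.37926 m.
Worst case both components are at the extreme and orthogonal: √(11.11² + 6.37926²) ≈ 12.8112 m.

13 m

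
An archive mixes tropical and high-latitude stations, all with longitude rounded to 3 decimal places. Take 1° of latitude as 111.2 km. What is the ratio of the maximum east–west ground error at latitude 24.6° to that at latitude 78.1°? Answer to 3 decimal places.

Rounding to 3 decimal places leaves the longitude within ±0.0005° of the true value.
Error at 24.6° = 0.0005° × 111200 × cos 24.6° ≈ 55.6 × 0.9092 = 50.554 m.
Error at 78.1° = 0.0005° × 111200 × cos 78.1° ≈ 55.6 × 0.2062 = 11.465 m.
The ratio reduces to cos 24.6° / cos 78.1° = 0.9092/0.2062 ≈ 4.4094.

4.409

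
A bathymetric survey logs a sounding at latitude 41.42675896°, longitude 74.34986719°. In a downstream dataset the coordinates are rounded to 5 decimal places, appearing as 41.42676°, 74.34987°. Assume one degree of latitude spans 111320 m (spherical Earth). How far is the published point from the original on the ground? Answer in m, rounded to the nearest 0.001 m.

0.262 m

The latitude changed by -0.00000104° and the longitude by -0.00000281°.
N–S: -0.00000104° × 111320 m/° = -0.115773 m.
E–W at 41.4268°: -0.00000281° × 111320 × cos 41.4268° = -0.00000281 × 111320 × 0.7498 ≈ -0.234545 m.
Combined displacement = (0.115773² + 0.234545²)^½ ≈ 0.261562 m.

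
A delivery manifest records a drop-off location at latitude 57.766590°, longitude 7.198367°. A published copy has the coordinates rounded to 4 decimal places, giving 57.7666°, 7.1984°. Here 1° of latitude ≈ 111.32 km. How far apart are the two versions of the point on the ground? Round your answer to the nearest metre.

2 metres

Δlat = 57.766590 − 57.7666 = -0.000010°; Δlon = 7.198367 − 7.1984 = -0.000033°.
North–south shift: -0.000010 × 111320 = -1.1132 m.
East–west at this latitude: -0.000033° × 111320 × cos 57.7666° ≈ -0.000033 × 59374.7 = -1.95936 m.
Hypotenuse of the two orthogonal shifts: √(1.1132² + 1.95936²) = 2.25351 m.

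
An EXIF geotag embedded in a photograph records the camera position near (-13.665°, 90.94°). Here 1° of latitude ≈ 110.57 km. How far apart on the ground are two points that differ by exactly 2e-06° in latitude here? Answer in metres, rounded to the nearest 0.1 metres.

0.2 metres

2e-06° × 110570 m/° = 0.22114 m.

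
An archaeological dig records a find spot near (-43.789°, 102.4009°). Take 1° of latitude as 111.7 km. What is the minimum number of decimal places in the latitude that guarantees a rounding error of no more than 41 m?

One degree of latitude covers 111700 m.
N decimal places → at most half a unit in the last place, 0.5 × 10⁻ᴺ° = 111700/2 × 10⁻ᴺ m.
Need 0.5 × 111700 × 10⁻ᴺ ≤ 41 → 10⁻ᴺ ≤ 7.341e-04, so N ≥ 3.13.
So 4 decimal places suffice (5.58 m); 3 would allow up to 55.9 m.

4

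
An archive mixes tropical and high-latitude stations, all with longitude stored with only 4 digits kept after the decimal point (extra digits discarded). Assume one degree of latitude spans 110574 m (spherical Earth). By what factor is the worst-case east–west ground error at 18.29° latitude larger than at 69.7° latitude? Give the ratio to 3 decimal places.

Truncating at 4 decimal places can drop up to a full unit in the last place, so the longitude may be off by as much as 0.0001°.
At 18.29°: 0.0001° × 110574 × cos 18.29° = 0.0001 × 110574 × 0.9495 ≈ 10.499 m.
Error at 69.7° = 0.0001° × 110574 × cos 69.7° ≈ 11.057 × 0.3469 = 3.8362 m.
The ratio reduces to cos 18.29° / cos 69.7° = 0.9495/0.3469 ≈ 2.7368.

2.737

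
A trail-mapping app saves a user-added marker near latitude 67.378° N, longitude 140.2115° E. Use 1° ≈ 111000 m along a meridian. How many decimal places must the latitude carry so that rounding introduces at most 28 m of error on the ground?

One degree of latitude covers 111000 m.
With N decimal places the half-ulp bound is 0.5·10⁻ᴺ°, or 0.5·10⁻ᴺ × 111000 m on the ground.
Setting 55500 × 10⁻ᴺ ≤ 28 gives 10ᴺ ≥ 1982, i.e. N ≥ 3.30.
So 4 decimal places suffice (5.55 m); 3 would allow up to 55.5 m.

4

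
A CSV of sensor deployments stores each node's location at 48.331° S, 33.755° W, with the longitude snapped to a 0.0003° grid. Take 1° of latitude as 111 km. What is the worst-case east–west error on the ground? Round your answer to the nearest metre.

With a 0.0003° grid the true value lies within half a step, ±0.0003°/2 = ±0.00015°, of the stored one.
One degree of longitude at 48.331° is 111000 × cos 48.331° ≈ 111000 × 0.6648 = 73795.7 m.
So at most 0.00015° × 73795.7 ≈ 11.0694 m east–west.

11 metres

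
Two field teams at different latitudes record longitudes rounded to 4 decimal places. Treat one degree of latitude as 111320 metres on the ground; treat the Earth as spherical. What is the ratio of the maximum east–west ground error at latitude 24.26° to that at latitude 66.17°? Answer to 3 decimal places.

Rounding to 4 decimal places leaves the longitude within ±5e-05° of the true value.
Error at 24.26° = 5e-05° × 111320 × cos 24.26° ≈ 5.566 × 0.9117 = 5.0745 m.
Error at 66.17° = 5e-05° × 111320 × cos 66.17° ≈ 5.566 × 0.4040 = 2.2488 m.
The ratio reduces to cos 24.26° / cos 66.17° = 0.9117/0.4040 ≈ 2.2565.

2.257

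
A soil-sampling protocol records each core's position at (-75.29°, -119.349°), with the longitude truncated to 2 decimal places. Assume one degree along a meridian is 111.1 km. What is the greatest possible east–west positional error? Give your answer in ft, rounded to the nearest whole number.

Truncating at 2 decimal places can drop up to a full unit in the last place, so the longitude may be off by as much as 0.01°.
At latitude 75.29° a degree of longitude spans 111100 m × cos 75.29° = 111100 × 0.2539 ≈ 28211.3 m.
So at most 0.01° × 28211.3 ≈ 282.113 m east–west.
In feet: 282.113 m ÷ 0.3048 ≈ 925.57 ft.

926 ft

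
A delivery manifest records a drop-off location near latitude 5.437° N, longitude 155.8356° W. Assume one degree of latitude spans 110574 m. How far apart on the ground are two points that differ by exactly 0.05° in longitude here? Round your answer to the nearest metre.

At 5.437° a degree of longitude is 110574 × cos 5.437° ≈ 110077 m, so 0.05° corresponds to 5503.83 m.

5504 metres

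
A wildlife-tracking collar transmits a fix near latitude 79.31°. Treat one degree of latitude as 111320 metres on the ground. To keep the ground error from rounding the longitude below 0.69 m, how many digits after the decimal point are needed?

5

At 79.31° one degree of longitude covers 111320 × cos 79.31° ≈ 111320 × 0.1855 ≈ 20649.3 m.
Rounding to N decimal places gives at most 0.5 × 10⁻ᴺ degrees of error, i.e. 0.5 × 10⁻ᴺ × 20649.3 m.
Need 0.5 × 20649.3 × 10⁻ᴺ ≤ 0.69 → 10⁻ᴺ ≤ 6.683e-05, so N ≥ 4.18.
N = 4 would give 1.03 m (too coarse); N = 5 gives 0.103 m ≤ 0.69 m.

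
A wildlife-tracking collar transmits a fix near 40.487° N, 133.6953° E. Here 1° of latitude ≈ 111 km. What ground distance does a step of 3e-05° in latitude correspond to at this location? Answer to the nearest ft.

3e-05° × 111000 m/° = 3.33 m.
In feet: 3.33 m ÷ 0.3048 ≈ 10.925 ft.

11 ft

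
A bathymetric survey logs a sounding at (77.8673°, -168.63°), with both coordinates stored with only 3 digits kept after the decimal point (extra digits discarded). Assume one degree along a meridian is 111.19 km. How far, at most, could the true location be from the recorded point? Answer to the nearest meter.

Truncating at 3 decimal places can drop up to a full unit in the last place, so each coordinate may be off by as much as 0.001°.
Latitude error → 0.001 × 111190 = 111.19 m along the meridian.
Longitude error → 0.001 × 111190 × cos 77.8673° = 0.001 × 111190 × 0.2102 ≈ 23.3695 m.
Worst case both components are at the extreme and orthogonal: √(111.19² + 23.3695²) ≈ 113.619 m.

114 meters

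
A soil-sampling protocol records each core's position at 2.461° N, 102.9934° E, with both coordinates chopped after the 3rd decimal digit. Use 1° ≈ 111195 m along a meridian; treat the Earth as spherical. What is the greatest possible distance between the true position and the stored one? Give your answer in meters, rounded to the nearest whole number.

157 meters

Truncating at 3 decimal places can drop up to a full unit in the last place, so each coordinate may be off by as much as 0.001°.
North–south component: 0.001° × 111195 = 111.195 m.
Longitude error → 0.001 × 111195 × cos 2.461° = 0.001 × 111195 × 0.9991 ≈ 111.092 m.
Worst case both components are at the extreme and orthogonal: √(111.195² + 111.092²) ≈ 157.181 m.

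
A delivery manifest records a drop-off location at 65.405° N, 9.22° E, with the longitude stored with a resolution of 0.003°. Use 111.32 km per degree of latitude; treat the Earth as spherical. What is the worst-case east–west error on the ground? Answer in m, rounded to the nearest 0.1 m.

69.5 m

With a 0.003° grid the true value lies within half a step, ±0.003°/2 = ±0.0015°, of the stored one.
One degree of longitude at 65.405° is 111320 × cos 65.405° ≈ 111320 × 0.4162 = 46331.5 m.
East–west error: 0.0015° × 46331.5 m/° ≈ 69.4973 m.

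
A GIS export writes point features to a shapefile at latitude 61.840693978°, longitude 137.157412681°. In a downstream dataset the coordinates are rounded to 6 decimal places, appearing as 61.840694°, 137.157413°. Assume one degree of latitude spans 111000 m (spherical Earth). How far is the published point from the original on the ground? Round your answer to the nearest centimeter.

2 centimeters

The latitude changed by -0.000000022° and the longitude by -0.000000319°.
North–south shift: -0.000000022 × 111000 = -0.002442 m.
East–west at this latitude: -0.000000319° × 111000 × cos 61.8407° ≈ -0.000000319 × 52383.6 = -0.0167104 m.
Hypotenuse of the two orthogonal shifts: √(0.002442² + 0.0167104²) = 0.0168879 m.
That is 0.0168879 m = 1.6888 cm.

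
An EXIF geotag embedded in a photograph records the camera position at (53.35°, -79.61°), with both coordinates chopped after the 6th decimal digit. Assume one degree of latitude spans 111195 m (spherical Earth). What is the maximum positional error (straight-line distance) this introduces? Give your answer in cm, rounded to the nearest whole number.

Truncating at 6 decimal places can drop up to a full unit in the last place, so each coordinate may be off by as much as 1e-06°.
North–south component: 1e-06° × 111195 = 0.111195 m.
East–west component at 53.35°: 1e-06° × 111195 × cos 53.35° ≈ 1e-06 × 66375.1 ≈ 0.0663751 m.
The two errors are perpendicular, so the maximum displacement is √(0.111195² + 0.0663751²) ≈ 0.129499 m.
That is 0.129499 m = 12.95 cm.

13 cm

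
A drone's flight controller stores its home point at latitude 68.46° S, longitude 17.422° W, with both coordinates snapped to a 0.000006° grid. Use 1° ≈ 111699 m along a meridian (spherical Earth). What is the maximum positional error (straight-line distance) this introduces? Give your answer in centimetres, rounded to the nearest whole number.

With a 0.000006° grid the true value lies within half a step, ±0.000006°/2 = ±3e-06°, of the stored one.
Latitude error → 3e-06 × 111699 = 0.335097 m along the meridian.
East–west component at 68.46°: 3e-06° × 111699 × cos 68.46° ≈ 3e-06 × 41010.4 ≈ 0.123031 m.
Combining orthogonally: (0.335097² + 0.123031²)^½ ≈ 0.356969 m.
That is 0.356969 m = 35.697 cm.

36 centimetres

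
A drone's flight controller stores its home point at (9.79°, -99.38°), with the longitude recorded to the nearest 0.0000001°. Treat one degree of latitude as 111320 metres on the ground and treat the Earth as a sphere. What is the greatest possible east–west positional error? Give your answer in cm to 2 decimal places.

Rounding to 7 decimal places leaves the longitude within ±5e-08° of the true value.
At latitude 9.79° a degree of longitude spans 111320 m × cos 9.79° = 111320 × 0.9854 ≈ 109699 m.
So at most 5e-08° × 109699 ≈ 0.00548495 m east–west.
That is 0.00548495 m = 0.54849 cm.

0.55 cm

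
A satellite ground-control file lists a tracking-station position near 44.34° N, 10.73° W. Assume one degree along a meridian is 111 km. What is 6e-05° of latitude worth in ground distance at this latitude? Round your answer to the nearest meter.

Along a meridian 6e-05° is 6e-05 × 111000 = 6.66 m.

7 meters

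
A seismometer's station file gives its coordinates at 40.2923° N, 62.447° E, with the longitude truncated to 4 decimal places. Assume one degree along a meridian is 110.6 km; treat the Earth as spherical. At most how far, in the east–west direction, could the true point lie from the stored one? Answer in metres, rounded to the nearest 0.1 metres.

8.4 metres

Truncating at 4 decimal places can drop up to a full unit in the last place, so the longitude may be off by as much as 0.0001°.
At latitude 40.2923° a degree of longitude spans 110600 m × cos 40.2923° = 110600 × 0.7628 ≈ 84360.7 m.
Maximum E–W displacement: 0.0001 × 84360.7 = 8.43607 m.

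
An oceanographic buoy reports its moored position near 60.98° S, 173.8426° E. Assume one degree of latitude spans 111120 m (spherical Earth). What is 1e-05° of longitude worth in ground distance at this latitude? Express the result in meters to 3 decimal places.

One degree of longitude here spans 111120 × cos 60.98° = 111120 × 0.4851 ≈ 53906 m; 1e-05° of that is 0.53906 m.

0.539 meters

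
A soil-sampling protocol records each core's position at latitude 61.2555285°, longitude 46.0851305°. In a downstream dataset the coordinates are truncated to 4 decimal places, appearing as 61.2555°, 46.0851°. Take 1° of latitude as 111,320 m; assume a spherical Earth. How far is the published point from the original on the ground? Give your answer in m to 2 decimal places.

3.57 m

Δlat = 61.2555285 − 61.2555 = +0.0000285°; Δlon = 46.0851305 − 46.0851 = +0.0000305°.
N–S: 0.0000285° × 111320 m/° = 3.17262 m.
East–west at this latitude: 0.0000305° × 111320 × cos 61.2555° ≈ 0.0000305 × 53534.3 = 1.6328 m.
Hypotenuse of the two orthogonal shifts: √(3.17262² + 1.6328²) = 3.56813 m.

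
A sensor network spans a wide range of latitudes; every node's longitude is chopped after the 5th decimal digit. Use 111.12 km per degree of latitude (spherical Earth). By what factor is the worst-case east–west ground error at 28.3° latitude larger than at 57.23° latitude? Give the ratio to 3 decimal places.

1.627

Truncating at 5 decimal places can drop up to a full unit in the last place, so the longitude may be off by as much as 1e-05°.
At 28.3°: 1e-05° × 111120 × cos 28.3° = 1e-05 × 111120 × 0.8805 ≈ 0.97839 m.
At 57.23°: 1e-05° × 111120 × cos 57.23° = 1e-05 × 111120 × 0.5413 ≈ 0.60146 m.
The ratio reduces to cos 28.3° / cos 57.23° = 0.8805/0.5413 ≈ 1.6267.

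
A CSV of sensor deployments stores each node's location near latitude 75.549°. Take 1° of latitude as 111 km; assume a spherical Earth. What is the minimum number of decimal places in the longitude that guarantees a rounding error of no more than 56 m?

3 decimal places

At 75.549° one degree of longitude covers 111000 × cos 75.549° ≈ 111000 × 0.2496 ≈ 27700.3 m.
With N decimal places the half-ulp bound is 0.5·10⁻ᴺ°, or 0.5·10⁻ᴺ × 27700.3 m on the ground.
Setting 13850.1 × 10⁻ᴺ ≤ 56 gives 10ᴺ ≥ 247.3, i.e. N ≥ 2.39.
So 3 decimal places suffice (13.9 m); 2 would allow up to 139 m.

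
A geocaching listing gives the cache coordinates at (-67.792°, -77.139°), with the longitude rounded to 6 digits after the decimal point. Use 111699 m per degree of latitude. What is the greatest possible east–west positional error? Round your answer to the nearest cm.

2 cm

Rounding to 6 decimal places leaves the longitude within ±5e-07° of the true value.
One degree of longitude at 67.792° is 111699 × cos 67.792° ≈ 111699 × 0.3780 = 42218.9 m.
So at most 5e-07° × 42218.9 ≈ 0.0211094 m east–west.
That is 0.0211094 m = 2.1109 cm.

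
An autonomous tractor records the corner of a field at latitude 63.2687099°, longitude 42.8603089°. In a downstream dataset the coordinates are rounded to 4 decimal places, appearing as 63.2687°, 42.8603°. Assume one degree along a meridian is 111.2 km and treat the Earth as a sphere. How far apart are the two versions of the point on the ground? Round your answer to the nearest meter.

1 meters

Δlat = 63.2687099 − 63.2687 = +0.0000099°; Δlon = 42.8603089 − 42.8603 = +0.0000089°.
N–S: 0.0000099° × 111200 m/° = 1.10088 m.
East–west at this latitude: 0.0000089° × 111200 × cos 63.2687° ≈ 0.0000089 × 50018.5 = 0.445165 m.
Combined displacement = (1.10088² + 0.445165²)^½ ≈ 1.18748 m.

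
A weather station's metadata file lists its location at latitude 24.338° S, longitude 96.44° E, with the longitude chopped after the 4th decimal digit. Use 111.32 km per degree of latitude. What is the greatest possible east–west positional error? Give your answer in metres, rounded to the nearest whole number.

10 metres

Truncating at 4 decimal places can drop up to a full unit in the last place, so the longitude may be off by as much as 0.0001°.
At latitude 24.338° a degree of longitude spans 111320 m × cos 24.338° = 111320 × 0.9111 ≈ 101427 m.
East–west error: 0.0001° × 101427 m/° ≈ 10.1427 m.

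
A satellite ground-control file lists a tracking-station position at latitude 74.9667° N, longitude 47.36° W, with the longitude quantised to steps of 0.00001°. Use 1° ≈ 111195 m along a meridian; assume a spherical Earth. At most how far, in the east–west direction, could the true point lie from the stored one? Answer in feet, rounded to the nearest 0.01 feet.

With a 0.00001° grid the true value lies within half a step, ±0.00001°/2 = ±5e-06°, of the stored one.
One degree of longitude at 74.9667° is 111195 × cos 74.9667° ≈ 111195 × 0.2594 = 28841.8 m.
So at most 5e-06° × 28841.8 ≈ 0.144209 m east–west.
Converting: 0.144209 m × 3.2808 ft/m ≈ 0.47313 ft.

0.47 feet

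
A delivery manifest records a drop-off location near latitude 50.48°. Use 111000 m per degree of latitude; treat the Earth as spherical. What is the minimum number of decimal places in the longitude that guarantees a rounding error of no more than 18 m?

At 50.48° one degree of longitude covers 111000 × cos 50.48° ≈ 111000 × 0.6363 ≈ 70634.6 m.
N decimal places → at most half a unit in the last place, 0.5 × 10⁻ᴺ° = 70634.6/2 × 10⁻ᴺ m.
Need 0.5 × 70634.6 × 10⁻ᴺ ≤ 18 → 10⁻ᴺ ≤ 5.097e-04, so N ≥ 3.29.
At 3 places the error can reach 35.3 m, but 4 places keeps it to 3.53 m.

4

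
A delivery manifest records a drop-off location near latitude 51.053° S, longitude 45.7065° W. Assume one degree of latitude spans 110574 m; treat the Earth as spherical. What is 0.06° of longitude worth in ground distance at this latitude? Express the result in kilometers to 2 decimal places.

4.17 kilometers

At 51.053° a degree of longitude is 110574 × cos 51.053° ≈ 69507 m, so 0.06° corresponds to 4170.42 m.
That is 4170.42 m = 4.1704 km.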